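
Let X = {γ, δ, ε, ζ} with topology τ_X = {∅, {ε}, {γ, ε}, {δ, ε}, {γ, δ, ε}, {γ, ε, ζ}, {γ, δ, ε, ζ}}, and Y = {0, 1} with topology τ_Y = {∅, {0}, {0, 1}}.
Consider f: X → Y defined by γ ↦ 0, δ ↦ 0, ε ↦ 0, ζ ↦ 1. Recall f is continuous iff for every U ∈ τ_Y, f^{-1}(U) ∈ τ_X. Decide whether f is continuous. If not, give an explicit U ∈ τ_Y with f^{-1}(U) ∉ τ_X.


f IS continuous.

Compute f^{-1}(U) for each U ∈ τ_Y:
  U = ∅: f^{-1}(U) = ∅ ∈ τ_X ✓.
  U = {0}: f^{-1}(U) = {γ, δ, ε} ∈ τ_X ✓.
  U = {0, 1}: f^{-1}(U) = {γ, δ, ε, ζ} ∈ τ_X ✓.
Every preimage lies in τ_X, so f IS continuous.


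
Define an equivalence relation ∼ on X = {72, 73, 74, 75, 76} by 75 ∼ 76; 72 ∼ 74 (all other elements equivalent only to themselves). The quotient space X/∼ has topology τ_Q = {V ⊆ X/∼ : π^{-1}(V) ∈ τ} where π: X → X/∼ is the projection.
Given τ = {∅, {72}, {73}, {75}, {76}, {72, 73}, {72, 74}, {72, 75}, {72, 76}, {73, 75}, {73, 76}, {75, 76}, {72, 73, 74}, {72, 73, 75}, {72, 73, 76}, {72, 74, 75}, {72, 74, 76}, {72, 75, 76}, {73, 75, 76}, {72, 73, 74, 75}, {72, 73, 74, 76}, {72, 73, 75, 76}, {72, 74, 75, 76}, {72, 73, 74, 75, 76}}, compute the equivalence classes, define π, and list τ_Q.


X/∼ = {[72=74], [73], [75=76]}; |τ_Q| = 8.

Equivalence classes: [72=74], [73], [75=76].
Quotient map π: X → X/∼ sends 72 ↦ [72=74], 73 ↦ [73], 74 ↦ [72=74], 75 ↦ [75=76], 76 ↦ [75=76].
For each subset V ⊆ X/∼, compute π^{-1}(V) ⊆ X and check whether π^{-1}(V) ∈ τ. V is open in τ_Q iff π^{-1}(V) ∈ τ.
  V = {}: π^{-1}(V) = ∅ ∈ τ ✓.
  V = {[72=74]}: π^{-1}(V) = {72, 74} ∈ τ ✓.
  V = {[73]}: π^{-1}(V) = {73} ∈ τ ✓.
  V = {[72=74], [73]}: π^{-1}(V) = {72, 73, 74} ∈ τ ✓.
  V = {[75=76]}: π^{-1}(V) = {75, 76} ∈ τ ✓.
  V = {[72=74], [75=76]}: π^{-1}(V) = {72, 74, 75, 76} ∈ τ ✓.
  V = {[73], [75=76]}: π^{-1}(V) = {73, 75, 76} ∈ τ ✓.
  V = {[72=74], [73], [75=76]}: π^{-1}(V) = {72, 73, 74, 75, 76} ∈ τ ✓.
Open sets in the quotient: τ_Q = {{}, {[72=74]}, {[73]}, {[72=74], [73]}, {[75=76]}, {[72=74], [75=76]}, {[73], [75=76]}, {[72=74], [73], [75=76]}} (8 elements).


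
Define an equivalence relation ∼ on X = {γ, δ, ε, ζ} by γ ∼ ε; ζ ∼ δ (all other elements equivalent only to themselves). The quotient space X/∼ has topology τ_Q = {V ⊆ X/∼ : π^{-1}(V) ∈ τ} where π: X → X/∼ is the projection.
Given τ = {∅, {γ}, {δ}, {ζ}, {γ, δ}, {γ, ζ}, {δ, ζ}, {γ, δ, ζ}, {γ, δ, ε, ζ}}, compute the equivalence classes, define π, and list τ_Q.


X/∼ = {[γ=ε], [δ=ζ]}; |τ_Q| = 3.

Equivalence classes: [γ=ε], [δ=ζ].
Quotient map π: X → X/∼ sends γ ↦ [γ=ε], δ ↦ [δ=ζ], ε ↦ [γ=ε], ζ ↦ [δ=ζ].
For each subset V ⊆ X/∼, compute π^{-1}(V) ⊆ X and check whether π^{-1}(V) ∈ τ. V is open in τ_Q iff π^{-1}(V) ∈ τ.
  V = {}: π^{-1}(V) = ∅ ∈ τ ✓.
  V = {[γ=ε]}: π^{-1}(V) = {γ, ε} ∉ τ ✗.
  V = {[δ=ζ]}: π^{-1}(V) = {δ, ζ} ∈ τ ✓.
  V = {[γ=ε], [δ=ζ]}: π^{-1}(V) = {γ, δ, ε, ζ} ∈ τ ✓.
Open sets in the quotient: τ_Q = {{}, {[δ=ζ]}, {[γ=ε], [δ=ζ]}} (3 elements).


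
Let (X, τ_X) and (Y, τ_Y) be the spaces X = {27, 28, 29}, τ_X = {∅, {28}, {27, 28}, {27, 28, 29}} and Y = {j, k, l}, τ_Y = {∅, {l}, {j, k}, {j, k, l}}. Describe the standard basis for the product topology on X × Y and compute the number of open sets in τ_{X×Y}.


Basis B = {∅ × ∅, {28} × {l}, {27, 28} × {l}, {28} × {j, k}, {27, 28, 29} × {l}, {28} × {j, k, l}, {27, 28} × {j, k}, {27, 28} × {j, k, l}, {27, 28, 29} × {j, k}, {27, 28, 29} × {j, k, l}}; |τ_{X×Y}| = 16.

Enumerate products U × V with U ∈ τ_X, V ∈ τ_Y (deduplicated):
  ∅ × ∅ = {} (∅)
  {28} × {l} = {(28,l)}
  {27, 28} × {l} = {(27,l), (28,l)}
  {28} × {j, k} = {(28,j), (28,k)}
  {27, 28, 29} × {l} = {(27,l), (28,l), (29,l)}
  {28} × {j, k, l} = {(28,j), (28,k), (28,l)}
  {27, 28} × {j, k} = {(27,j), (27,k), (28,j), (28,k)}
  {27, 28} × {j, k, l} = {(27,j), (27,k), (27,l), (28,j), (28,k), (28,l)}
  {27, 28, 29} × {j, k} = {(27,j), (27,k), (28,j), (28,k), (29,j), (29,k)}
  {27, 28, 29} × {j, k, l} = {(27,j), (27,k), (27,l), (28,j), (28,k), (28,l), (29,j), (29,k), (29,l)}
These 10 distinct sets form the basis B.
Close under arbitrary unions to get τ_{X×Y}; counting gives |τ_{X×Y}| = 16.


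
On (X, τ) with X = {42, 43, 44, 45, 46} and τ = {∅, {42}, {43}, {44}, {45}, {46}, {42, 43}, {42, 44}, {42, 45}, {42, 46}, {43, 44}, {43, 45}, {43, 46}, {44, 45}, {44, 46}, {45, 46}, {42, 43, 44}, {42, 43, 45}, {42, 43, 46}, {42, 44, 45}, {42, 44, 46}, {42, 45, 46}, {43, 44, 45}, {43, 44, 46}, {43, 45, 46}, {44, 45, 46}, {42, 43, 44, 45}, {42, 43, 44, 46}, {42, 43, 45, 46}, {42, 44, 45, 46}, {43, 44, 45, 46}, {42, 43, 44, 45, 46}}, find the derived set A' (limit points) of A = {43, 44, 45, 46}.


A' = ∅

For each x ∈ X, list the open sets U ∈ τ with x ∈ U, then check whether U ∩ (A ∖ {x}) ≠ ∅ for every such U.
  x = 42: open {42} ∋ x has {42} ∩ (A ∖ {42}) = ∅, so x is NOT a limit point.
  x = 43: open {43} ∋ x has {43} ∩ (A ∖ {43}) = ∅, so x is NOT a limit point.
  x = 44: open {44} ∋ x has {44} ∩ (A ∖ {44}) = ∅, so x is NOT a limit point.
  x = 45: open {45} ∋ x has {45} ∩ (A ∖ {45}) = ∅, so x is NOT a limit point.
  x = 46: open {46} ∋ x has {46} ∩ (A ∖ {46}) = ∅, so x is NOT a limit point.
Collecting: A' = ∅.


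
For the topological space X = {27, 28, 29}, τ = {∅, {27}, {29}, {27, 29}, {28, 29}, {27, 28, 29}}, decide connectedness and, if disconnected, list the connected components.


(X, τ) is disconnected; components = [{27}, {28, 29}].

Find clopen sets (U ∈ τ with X ∖ U ∈ τ):
  U = ∅, X ∖ U = {27, 28, 29} — both open, so U is clopen.
  U = {27}, X ∖ U = {28, 29} — both open, so U is clopen.
  U = {28, 29}, X ∖ U = {27} — both open, so U is clopen.
  U = {27, 28, 29}, X ∖ U = ∅ — both open, so U is clopen.
Nontrivial clopen(s) exist: e.g. {28, 29}. So (X, τ) is disconnected.
Compute connected components by grouping points that agree on all clopens:
  component: {27}
  component: {28, 29}


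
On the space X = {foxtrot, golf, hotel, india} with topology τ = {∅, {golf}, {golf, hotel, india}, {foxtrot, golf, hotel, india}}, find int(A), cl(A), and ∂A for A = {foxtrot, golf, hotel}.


int(A) = {golf}, cl(A) = {foxtrot, golf, hotel, india}, ∂A = {foxtrot, hotel, india}.

Closed sets in (X, τ) are complements of opens:
  closed(X, τ) = {∅, {foxtrot}, {foxtrot, hotel, india}, {foxtrot, golf, hotel, india}}.
int(A) = ⋃ {U ∈ τ : U ⊆ A}. Opens contained in A: ∅, {golf}.
Taking the union of these: int(A) = {golf}.
cl(A) = ⋂ {C closed : A ⊆ C}. Closed sets containing A: {foxtrot, golf, hotel, india}.
Intersecting these: cl(A) = {foxtrot, golf, hotel, india}.
∂A = cl(A) ∖ int(A) = {foxtrot, golf, hotel, india} ∖ {golf} = {foxtrot, hotel, india}.


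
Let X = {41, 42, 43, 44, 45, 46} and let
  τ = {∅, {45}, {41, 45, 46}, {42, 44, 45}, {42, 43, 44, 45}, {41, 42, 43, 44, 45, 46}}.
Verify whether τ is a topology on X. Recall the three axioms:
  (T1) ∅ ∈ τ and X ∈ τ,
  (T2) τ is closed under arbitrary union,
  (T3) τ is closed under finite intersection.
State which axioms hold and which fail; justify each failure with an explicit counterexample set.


τ is NOT a topology on X.

Axiom (T1): ∅ ∈ τ? Yes; X ∈ τ? Yes.
Axiom (T2/T3): check pairwise unions and intersections of members of τ.
Counterexample for (T2): {41, 45, 46} ∪ {42, 44, 45} = {41, 42, 44, 45, 46} ∉ τ. Therefore τ is NOT a topology.


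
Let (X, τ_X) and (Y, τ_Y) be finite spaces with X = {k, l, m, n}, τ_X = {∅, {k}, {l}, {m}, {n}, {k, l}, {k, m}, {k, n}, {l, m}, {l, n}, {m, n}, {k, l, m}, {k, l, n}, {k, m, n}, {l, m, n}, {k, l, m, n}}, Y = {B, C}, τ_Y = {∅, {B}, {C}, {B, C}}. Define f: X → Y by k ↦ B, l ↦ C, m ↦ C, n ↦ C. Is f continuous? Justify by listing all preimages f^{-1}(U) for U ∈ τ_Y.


f IS continuous.

Compute f^{-1}(U) for each U ∈ τ_Y:
  U = ∅: f^{-1}(U) = ∅ ∈ τ_X ✓.
  U = {B}: f^{-1}(U) = {k} ∈ τ_X ✓.
  U = {C}: f^{-1}(U) = {l, m, n} ∈ τ_X ✓.
  U = {B, C}: f^{-1}(U) = {k, l, m, n} ∈ τ_X ✓.
Every preimage lies in τ_X, so f IS continuous.


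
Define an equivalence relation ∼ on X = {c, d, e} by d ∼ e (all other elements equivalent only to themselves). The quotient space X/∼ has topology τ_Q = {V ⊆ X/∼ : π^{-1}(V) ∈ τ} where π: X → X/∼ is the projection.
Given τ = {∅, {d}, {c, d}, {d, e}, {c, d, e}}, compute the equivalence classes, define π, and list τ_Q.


X/∼ = {[c], [d=e]}; |τ_Q| = 3.

Equivalence classes: [c], [d=e].
Quotient map π: X → X/∼ sends c ↦ [c], d ↦ [d=e], e ↦ [d=e].
For each subset V ⊆ X/∼, compute π^{-1}(V) ⊆ X and check whether π^{-1}(V) ∈ τ. V is open in τ_Q iff π^{-1}(V) ∈ τ.
  V = {}: π^{-1}(V) = ∅ ∈ τ ✓.
  V = {[c]}: π^{-1}(V) = {c} ∉ τ ✗.
  V = {[d=e]}: π^{-1}(V) = {d, e} ∈ τ ✓.
  V = {[c], [d=e]}: π^{-1}(V) = {c, d, e} ∈ τ ✓.
Open sets in the quotient: τ_Q = {{}, {[d=e]}, {[c], [d=e]}} (3 elements).


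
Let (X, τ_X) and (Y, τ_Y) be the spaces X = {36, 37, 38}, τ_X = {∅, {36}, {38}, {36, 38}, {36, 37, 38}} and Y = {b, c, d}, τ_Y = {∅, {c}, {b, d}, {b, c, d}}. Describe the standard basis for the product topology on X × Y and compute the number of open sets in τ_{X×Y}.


Basis B = {∅ × ∅, {36} × {c}, {38} × {c}, {36} × {b, d}, {36, 38} × {c}, {38} × {b, d}, {36} × {b, c, d}, {36, 37, 38} × {c}, {38} × {b, c, d}, {36, 38} × {b, d}, {36, 38} × {b, c, d}, {36, 37, 38} × {b, d}, {36, 37, 38} × {b, c, d}}; |τ_{X×Y}| = 25.

Enumerate products U × V with U ∈ τ_X, V ∈ τ_Y (deduplicated):
  ∅ × ∅ = {} (∅)
  {36} × {c} = {(36,c)}
  {38} × {c} = {(38,c)}
  {36} × {b, d} = {(36,b), (36,d)}
  {36, 38} × {c} = {(36,c), (38,c)}
  {38} × {b, d} = {(38,b), (38,d)}
  {36} × {b, c, d} = {(36,b), (36,c), (36,d)}
  {36, 37, 38} × {c} = {(36,c), (37,c), (38,c)}
  {38} × {b, c, d} = {(38,b), (38,c), (38,d)}
  {36, 38} × {b, d} = {(36,b), (36,d), (38,b), (38,d)}
  {36, 38} × {b, c, d} = {(36,b), (36,c), (36,d), (38,b), (38,c), (38,d)}
  {36, 37, 38} × {b, d} = {(36,b), (36,d), (37,b), (37,d), (38,b), (38,d)}
  {36, 37, 38} × {b, c, d} = {(36,b), (36,c), (36,d), (37,b), (37,c), (37,d), (38,b), (38,c), (38,d)}
These 13 distinct sets form the basis B.
Close under arbitrary unions to get τ_{X×Y}; counting gives |τ_{X×Y}| = 25.


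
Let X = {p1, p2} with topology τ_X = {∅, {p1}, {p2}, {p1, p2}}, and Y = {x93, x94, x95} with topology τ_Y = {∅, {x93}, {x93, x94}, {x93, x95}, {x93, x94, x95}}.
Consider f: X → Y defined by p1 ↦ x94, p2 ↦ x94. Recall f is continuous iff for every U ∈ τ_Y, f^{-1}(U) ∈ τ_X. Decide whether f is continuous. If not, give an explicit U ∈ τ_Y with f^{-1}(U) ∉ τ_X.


f IS continuous.

Compute f^{-1}(U) for each U ∈ τ_Y:
  U = ∅: f^{-1}(U) = ∅ ∈ τ_X ✓.
  U = {x93}: f^{-1}(U) = ∅ ∈ τ_X ✓.
  U = {x93, x94}: f^{-1}(U) = {p1, p2} ∈ τ_X ✓.
  U = {x93, x95}: f^{-1}(U) = ∅ ∈ τ_X ✓.
  U = {x93, x94, x95}: f^{-1}(U) = {p1, p2} ∈ τ_X ✓.
Every preimage lies in τ_X, so f IS continuous.


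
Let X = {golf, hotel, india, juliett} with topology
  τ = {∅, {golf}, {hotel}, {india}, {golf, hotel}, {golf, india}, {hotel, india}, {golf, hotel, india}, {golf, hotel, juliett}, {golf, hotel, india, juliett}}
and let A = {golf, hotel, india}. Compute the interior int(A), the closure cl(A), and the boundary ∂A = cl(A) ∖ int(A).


int(A) = {golf, hotel, india}, cl(A) = {golf, hotel, india, juliett}, ∂A = {juliett}.

Closed sets in (X, τ) are complements of opens:
  closed(X, τ) = {∅, {india}, {juliett}, {golf, juliett}, {hotel, juliett}, {india, juliett}, {golf, hotel, juliett}, {golf, india, juliett}, {hotel, india, juliett}, {golf, hotel, india, juliett}}.
int(A) = ⋃ {U ∈ τ : U ⊆ A}. Opens contained in A: ∅, {golf}, {hotel}, {india}, {golf, hotel}, {golf, india}, {hotel, india}, {golf, hotel, india}.
Taking the union of these: int(A) = {golf, hotel, india}.
cl(A) = ⋂ {C closed : A ⊆ C}. Closed sets containing A: {golf, hotel, india, juliett}.
Intersecting these: cl(A) = {golf, hotel, india, juliett}.
∂A = cl(A) ∖ int(A) = {golf, hotel, india, juliett} ∖ {golf, hotel, india} = {juliett}.


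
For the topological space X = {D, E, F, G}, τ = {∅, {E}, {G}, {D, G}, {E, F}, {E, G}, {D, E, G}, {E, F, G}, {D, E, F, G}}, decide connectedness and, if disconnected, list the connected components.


(X, τ) is disconnected; components = [{D, G}, {E, F}].

Find clopen sets (U ∈ τ with X ∖ U ∈ τ):
  U = ∅, X ∖ U = {D, E, F, G} — both open, so U is clopen.
  U = {D, G}, X ∖ U = {E, F} — both open, so U is clopen.
  U = {E, F}, X ∖ U = {D, G} — both open, so U is clopen.
  U = {D, E, F, G}, X ∖ U = ∅ — both open, so U is clopen.
Nontrivial clopen(s) exist: e.g. {D, G}. So (X, τ) is disconnected.
Compute connected components by grouping points that agree on all clopens:
  component: {D, G}
  component: {E, F}


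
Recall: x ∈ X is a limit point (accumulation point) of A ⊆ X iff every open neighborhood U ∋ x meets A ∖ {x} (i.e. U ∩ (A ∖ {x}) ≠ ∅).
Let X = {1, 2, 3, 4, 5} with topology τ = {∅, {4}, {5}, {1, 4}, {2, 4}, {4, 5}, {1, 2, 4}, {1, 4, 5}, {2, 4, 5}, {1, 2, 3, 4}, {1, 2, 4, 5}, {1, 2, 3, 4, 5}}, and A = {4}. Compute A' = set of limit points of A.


A' = {1, 2, 3}

For each x ∈ X, list the open sets U ∈ τ with x ∈ U, then check whether U ∩ (A ∖ {x}) ≠ ∅ for every such U.
  x = 1: opens ∋ x are {1, 4}, {1, 2, 4}, {1, 4, 5}, {1, 2, 3, 4}, {1, 2, 4, 5}, {1, 2, 3, 4, 5}; each meets A ∖ {1}, so x IS a limit point.
  x = 2: opens ∋ x are {2, 4}, {1, 2, 4}, {2, 4, 5}, {1, 2, 3, 4}, {1, 2, 4, 5}, {1, 2, 3, 4, 5}; each meets A ∖ {2}, so x IS a limit point.
  x = 3: opens ∋ x are {1, 2, 3, 4}, {1, 2, 3, 4, 5}; each meets A ∖ {3}, so x IS a limit point.
  x = 4: open {4} ∋ x has {4} ∩ (A ∖ {4}) = ∅, so x is NOT a limit point.
  x = 5: open {5} ∋ x has {5} ∩ (A ∖ {5}) = ∅, so x is NOT a limit point.
Collecting: A' = {1, 2, 3}.


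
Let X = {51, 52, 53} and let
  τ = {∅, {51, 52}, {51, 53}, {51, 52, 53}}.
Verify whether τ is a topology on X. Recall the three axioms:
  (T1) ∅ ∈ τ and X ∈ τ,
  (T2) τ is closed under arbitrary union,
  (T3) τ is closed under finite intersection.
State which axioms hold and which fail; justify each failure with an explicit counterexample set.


τ is NOT a topology on X.

Axiom (T1): ∅ ∈ τ? Yes; X ∈ τ? Yes.
Axiom (T2/T3): check pairwise unions and intersections of members of τ.
Counterexample for (T3): {51, 52} ∩ {51, 53} = {51} ∉ τ. Therefore τ is NOT a topology.


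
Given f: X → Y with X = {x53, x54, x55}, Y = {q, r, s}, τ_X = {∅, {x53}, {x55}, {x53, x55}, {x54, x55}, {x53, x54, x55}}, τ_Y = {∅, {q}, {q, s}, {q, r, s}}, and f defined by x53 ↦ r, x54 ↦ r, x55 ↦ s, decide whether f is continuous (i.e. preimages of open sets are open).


f IS continuous.

Compute f^{-1}(U) for each U ∈ τ_Y:
  U = ∅: f^{-1}(U) = ∅ ∈ τ_X ✓.
  U = {q}: f^{-1}(U) = ∅ ∈ τ_X ✓.
  U = {q, s}: f^{-1}(U) = {x55} ∈ τ_X ✓.
  U = {q, r, s}: f^{-1}(U) = {x53, x54, x55} ∈ τ_X ✓.
Every preimage lies in τ_X, so f IS continuous.


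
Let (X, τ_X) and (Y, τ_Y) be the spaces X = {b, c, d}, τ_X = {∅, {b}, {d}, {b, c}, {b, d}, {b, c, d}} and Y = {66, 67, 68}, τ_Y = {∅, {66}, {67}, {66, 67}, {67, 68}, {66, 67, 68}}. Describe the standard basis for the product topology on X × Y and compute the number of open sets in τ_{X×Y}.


Basis B = {∅ × ∅, {b} × {66}, {b} × {67}, {d} × {66}, {d} × {67}, {b} × {66, 67}, {b, c} × {66}, {b, d} × {66}, {b} × {67, 68}, {b, c} × {67}, {b, d} × {67}, {d} × {66, 67}, {d} × {67, 68}, {b} × {66, 67, 68}, {b, c, d} × {66}, {b, c, d} × {67}, {d} × {66, 67, 68}, {b, c} × {66, 67}, {b, d} × {66, 67}, {b, c} × {67, 68}, {b, d} × {67, 68}, {b, c} × {66, 67, 68}, {b, d} × {66, 67, 68}, {b, c, d} × {66, 67}, {b, c, d} × {67, 68}, {b, c, d} × {66, 67, 68}}; |τ_{X×Y}| = 108.

Enumerate products U × V with U ∈ τ_X, V ∈ τ_Y (deduplicated):
  ∅ × ∅ = {} (∅)
  {b} × {66} = {(b,66)}
  {b} × {67} = {(b,67)}
  {d} × {66} = {(d,66)}
  {d} × {67} = {(d,67)}
  {b} × {66, 67} = {(b,66), (b,67)}
  {b, c} × {66} = {(b,66), (c,66)}
  {b, d} × {66} = {(b,66), (d,66)}
  {b} × {67, 68} = {(b,67), (b,68)}
  {b, c} × {67} = {(b,67), (c,67)}
  {b, d} × {67} = {(b,67), (d,67)}
  {d} × {66, 67} = {(d,66), (d,67)}
  {d} × {67, 68} = {(d,67), (d,68)}
  {b} × {66, 67, 68} = {(b,66), (b,67), (b,68)}
  {b, c, d} × {66} = {(b,66), (c,66), (d,66)}
  {b, c, d} × {67} = {(b,67), (c,67), (d,67)}
  {d} × {66, 67, 68} = {(d,66), (d,67), (d,68)}
  {b, c} × {66, 67} = {(b,66), (b,67), (c,66), (c,67)}
  {b, d} × {66, 67} = {(b,66), (b,67), (d,66), (d,67)}
  {b, c} × {67, 68} = {(b,67), (b,68), (c,67), (c,68)}
  {b, d} × {67, 68} = {(b,67), (b,68), (d,67), (d,68)}
  {b, c} × {66, 67, 68} = {(b,66), (b,67), (b,68), (c,66), (c,67), (c,68)}
  {b, d} × {66, 67, 68} = {(b,66), (b,67), (b,68), (d,66), (d,67), (d,68)}
  {b, c, d} × {66, 67} = {(b,66), (b,67), (c,66), (c,67), (d,66), (d,67)}
  {b, c, d} × {67, 68} = {(b,67), (b,68), (c,67), (c,68), (d,67), (d,68)}
  {b, c, d} × {66, 67, 68} = {(b,66), (b,67), (b,68), (c,66), (c,67), (c,68), (d,66), (d,67), (d,68)}
These 26 distinct sets form the basis B.
Close under arbitrary unions to get τ_{X×Y}; counting gives |τ_{X×Y}| = 108.


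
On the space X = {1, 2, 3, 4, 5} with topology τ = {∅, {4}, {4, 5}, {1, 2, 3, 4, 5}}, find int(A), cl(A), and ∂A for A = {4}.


int(A) = {4}, cl(A) = {1, 2, 3, 4, 5}, ∂A = {1, 2, 3, 5}.

Closed sets in (X, τ) are complements of opens:
  closed(X, τ) = {∅, {1, 2, 3}, {1, 2, 3, 5}, {1, 2, 3, 4, 5}}.
int(A) = ⋃ {U ∈ τ : U ⊆ A}. Opens contained in A: ∅, {4}.
Taking the union of these: int(A) = {4}.
cl(A) = ⋂ {C closed : A ⊆ C}. Closed sets containing A: {1, 2, 3, 4, 5}.
Intersecting these: cl(A) = {1, 2, 3, 4, 5}.
∂A = cl(A) ∖ int(A) = {1, 2, 3, 4, 5} ∖ {4} = {1, 2, 3, 5}.


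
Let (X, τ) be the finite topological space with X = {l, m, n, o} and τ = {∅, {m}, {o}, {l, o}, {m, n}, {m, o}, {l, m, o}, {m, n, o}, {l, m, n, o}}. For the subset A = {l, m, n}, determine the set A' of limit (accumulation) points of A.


A' = {n}

For each x ∈ X, list the open sets U ∈ τ with x ∈ U, then check whether U ∩ (A ∖ {x}) ≠ ∅ for every such U.
  x = l: open {l, o} ∋ x has {l, o} ∩ (A ∖ {l}) = ∅, so x is NOT a limit point.
  x = m: open {m} ∋ x has {m} ∩ (A ∖ {m}) = ∅, so x is NOT a limit point.
  x = n: opens ∋ x are {m, n}, {m, n, o}, {l, m, n, o}; each meets A ∖ {n}, so x IS a limit point.
  x = o: open {o} ∋ x has {o} ∩ (A ∖ {o}) = ∅, so x is NOT a limit point.
Collecting: A' = {n}.


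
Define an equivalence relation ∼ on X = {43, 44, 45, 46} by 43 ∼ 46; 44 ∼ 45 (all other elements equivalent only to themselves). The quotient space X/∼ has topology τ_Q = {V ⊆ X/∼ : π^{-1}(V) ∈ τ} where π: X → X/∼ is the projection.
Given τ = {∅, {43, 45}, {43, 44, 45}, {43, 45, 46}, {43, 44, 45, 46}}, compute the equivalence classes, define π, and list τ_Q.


X/∼ = {[43=46], [44=45]}; |τ_Q| = 2.

Equivalence classes: [43=46], [44=45].
Quotient map π: X → X/∼ sends 43 ↦ [43=46], 44 ↦ [44=45], 45 ↦ [44=45], 46 ↦ [43=46].
For each subset V ⊆ X/∼, compute π^{-1}(V) ⊆ X and check whether π^{-1}(V) ∈ τ. V is open in τ_Q iff π^{-1}(V) ∈ τ.
  V = {}: π^{-1}(V) = ∅ ∈ τ ✓.
  V = {[43=46]}: π^{-1}(V) = {43, 46} ∉ τ ✗.
  V = {[44=45]}: π^{-1}(V) = {44, 45} ∉ τ ✗.
  V = {[43=46], [44=45]}: π^{-1}(V) = {43, 44, 45, 46} ∈ τ ✓.
Open sets in the quotient: τ_Q = {{}, {[43=46], [44=45]}} (2 elements).


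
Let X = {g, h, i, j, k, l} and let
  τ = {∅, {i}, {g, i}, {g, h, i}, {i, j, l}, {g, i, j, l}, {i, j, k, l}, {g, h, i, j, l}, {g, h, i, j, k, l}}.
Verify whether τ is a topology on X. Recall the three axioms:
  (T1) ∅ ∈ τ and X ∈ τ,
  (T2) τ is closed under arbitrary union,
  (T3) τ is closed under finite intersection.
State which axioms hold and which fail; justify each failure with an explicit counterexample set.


τ is NOT a topology on X.

Axiom (T1): ∅ ∈ τ? Yes; X ∈ τ? Yes.
Axiom (T2/T3): check pairwise unions and intersections of members of τ.
Counterexample for (T2): {g, i} ∪ {i, j, k, l} = {g, i, j, k, l} ∉ τ. Therefore τ is NOT a topology.


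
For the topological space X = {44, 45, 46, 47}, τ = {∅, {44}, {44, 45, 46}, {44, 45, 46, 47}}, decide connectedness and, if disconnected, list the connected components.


(X, τ) is connected.

Find clopen sets (U ∈ τ with X ∖ U ∈ τ):
  U = ∅, X ∖ U = {44, 45, 46, 47} — both open, so U is clopen.
  U = {44, 45, 46, 47}, X ∖ U = ∅ — both open, so U is clopen.
Only trivial clopens (∅ and X) exist, so (X, τ) is connected.
Compute connected components by grouping points that agree on all clopens:
  component: {44, 45, 46, 47}


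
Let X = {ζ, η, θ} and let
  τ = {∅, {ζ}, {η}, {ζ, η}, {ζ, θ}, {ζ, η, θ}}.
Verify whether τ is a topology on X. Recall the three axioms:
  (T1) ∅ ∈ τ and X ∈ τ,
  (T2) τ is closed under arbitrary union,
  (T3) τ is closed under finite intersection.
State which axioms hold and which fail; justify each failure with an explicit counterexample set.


τ IS a topology on X.

Axiom (T1): ∅ ∈ τ? Yes; X ∈ τ? Yes.
Axiom (T2/T3): check pairwise unions and intersections of members of τ.
All pairwise intersections and unions checked — each lies in τ. Therefore τ satisfies (T1), (T2), (T3): it IS a topology on X.


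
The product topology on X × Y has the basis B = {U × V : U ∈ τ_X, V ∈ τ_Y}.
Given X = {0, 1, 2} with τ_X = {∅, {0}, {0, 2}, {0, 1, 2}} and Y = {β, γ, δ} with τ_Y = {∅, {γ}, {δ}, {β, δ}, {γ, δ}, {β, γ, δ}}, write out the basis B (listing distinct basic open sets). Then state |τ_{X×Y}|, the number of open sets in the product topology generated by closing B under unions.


Basis B = {∅ × ∅, {0} × {γ}, {0} × {δ}, {0} × {β, δ}, {0} × {γ, δ}, {0, 2} × {γ}, {0, 2} × {δ}, {0} × {β, γ, δ}, {0, 1, 2} × {γ}, {0, 1, 2} × {δ}, {0, 2} × {β, δ}, {0, 2} × {γ, δ}, {0, 2} × {β, γ, δ}, {0, 1, 2} × {β, δ}, {0, 1, 2} × {γ, δ}, {0, 1, 2} × {β, γ, δ}}; |τ_{X×Y}| = 40.

Enumerate products U × V with U ∈ τ_X, V ∈ τ_Y (deduplicated):
  ∅ × ∅ = {} (∅)
  {0} × {γ} = {(0,γ)}
  {0} × {δ} = {(0,δ)}
  {0} × {β, δ} = {(0,β), (0,δ)}
  {0} × {γ, δ} = {(0,γ), (0,δ)}
  {0, 2} × {γ} = {(0,γ), (2,γ)}
  {0, 2} × {δ} = {(0,δ), (2,δ)}
  {0} × {β, γ, δ} = {(0,β), (0,γ), (0,δ)}
  {0, 1, 2} × {γ} = {(0,γ), (1,γ), (2,γ)}
  {0, 1, 2} × {δ} = {(0,δ), (1,δ), (2,δ)}
  {0, 2} × {β, δ} = {(0,β), (0,δ), (2,β), (2,δ)}
  {0, 2} × {γ, δ} = {(0,γ), (0,δ), (2,γ), (2,δ)}
  {0, 2} × {β, γ, δ} = {(0,β), (0,γ), (0,δ), (2,β), (2,γ), (2,δ)}
  {0, 1, 2} × {β, δ} = {(0,β), (0,δ), (1,β), (1,δ), (2,β), (2,δ)}
  {0, 1, 2} × {γ, δ} = {(0,γ), (0,δ), (1,γ), (1,δ), (2,γ), (2,δ)}
  {0, 1, 2} × {β, γ, δ} = {(0,β), (0,γ), (0,δ), (1,β), (1,γ), (1,δ), (2,β), (2,γ), (2,δ)}
These 16 distinct sets form the basis B.
Close under arbitrary unions to get τ_{X×Y}; counting gives |τ_{X×Y}| = 40.


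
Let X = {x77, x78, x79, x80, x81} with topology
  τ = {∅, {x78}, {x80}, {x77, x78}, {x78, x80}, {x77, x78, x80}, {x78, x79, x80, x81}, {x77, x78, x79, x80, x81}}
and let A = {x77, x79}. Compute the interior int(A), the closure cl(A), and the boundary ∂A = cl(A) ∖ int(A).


int(A) = ∅, cl(A) = {x77, x79, x81}, ∂A = {x77, x79, x81}.

Closed sets in (X, τ) are complements of opens:
  closed(X, τ) = {∅, {x77}, {x79, x81}, {x77, x79, x81}, {x79, x80, x81}, {x77, x78, x79, x81}, {x77, x79, x80, x81}, {x77, x78, x79, x80, x81}}.
int(A) = ⋃ {U ∈ τ : U ⊆ A}. Opens contained in A: ∅.
Taking the union of these: int(A) = ∅.
cl(A) = ⋂ {C closed : A ⊆ C}. Closed sets containing A: {x77, x79, x81}, {x77, x78, x79, x81}, {x77, x79, x80, x81}, {x77, x78, x79, x80, x81}.
Intersecting these: cl(A) = {x77, x79, x81}.
∂A = cl(A) ∖ int(A) = {x77, x79, x81} ∖ ∅ = {x77, x79, x81}.


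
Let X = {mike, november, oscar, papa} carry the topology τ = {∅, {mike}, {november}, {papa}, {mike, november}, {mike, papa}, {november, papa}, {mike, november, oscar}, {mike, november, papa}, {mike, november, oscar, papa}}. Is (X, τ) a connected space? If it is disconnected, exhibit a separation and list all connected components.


(X, τ) is disconnected; components = [{papa}, {mike, november, oscar}].

Find clopen sets (U ∈ τ with X ∖ U ∈ τ):
  U = ∅, X ∖ U = {mike, november, oscar, papa} — both open, so U is clopen.
  U = {papa}, X ∖ U = {mike, november, oscar} — both open, so U is clopen.
  U = {mike, november, oscar}, X ∖ U = {papa} — both open, so U is clopen.
  U = {mike, november, oscar, papa}, X ∖ U = ∅ — both open, so U is clopen.
Nontrivial clopen(s) exist: e.g. {papa}. So (X, τ) is disconnected.
Compute connected components by grouping points that agree on all clopens:
  component: {papa}
  component: {mike, november, oscar}


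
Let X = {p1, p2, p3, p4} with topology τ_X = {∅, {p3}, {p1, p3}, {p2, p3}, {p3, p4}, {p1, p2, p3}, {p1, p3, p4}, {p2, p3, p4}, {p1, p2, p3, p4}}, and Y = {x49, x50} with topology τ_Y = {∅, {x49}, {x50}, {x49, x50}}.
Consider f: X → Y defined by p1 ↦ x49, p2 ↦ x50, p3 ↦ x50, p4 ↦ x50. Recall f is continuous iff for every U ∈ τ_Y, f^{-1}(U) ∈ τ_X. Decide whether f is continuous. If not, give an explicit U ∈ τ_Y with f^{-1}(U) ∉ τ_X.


f is NOT continuous.

Compute f^{-1}(U) for each U ∈ τ_Y:
  U = ∅: f^{-1}(U) = ∅ ∈ τ_X ✓.
  U = {x49}: f^{-1}(U) = {p1} ∉ τ_X ✗.
  U = {x50}: f^{-1}(U) = {p2, p3, p4} ∈ τ_X ✓.
  U = {x49, x50}: f^{-1}(U) = {p1, p2, p3, p4} ∈ τ_X ✓.
Found U = {x49} with f^{-1}(U) = {p1} not in τ_X. Therefore f is NOT continuous.


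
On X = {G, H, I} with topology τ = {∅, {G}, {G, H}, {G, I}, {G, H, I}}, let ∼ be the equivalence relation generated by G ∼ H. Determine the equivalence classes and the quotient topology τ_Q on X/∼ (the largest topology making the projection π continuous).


X/∼ = {[G=H], [I]}; |τ_Q| = 3.

Equivalence classes: [G=H], [I].
Quotient map π: X → X/∼ sends G ↦ [G=H], H ↦ [G=H], I ↦ [I].
For each subset V ⊆ X/∼, compute π^{-1}(V) ⊆ X and check whether π^{-1}(V) ∈ τ. V is open in τ_Q iff π^{-1}(V) ∈ τ.
  V = {}: π^{-1}(V) = ∅ ∈ τ ✓.
  V = {[G=H]}: π^{-1}(V) = {G, H} ∈ τ ✓.
  V = {[I]}: π^{-1}(V) = {I} ∉ τ ✗.
  V = {[G=H], [I]}: π^{-1}(V) = {G, H, I} ∈ τ ✓.
Open sets in the quotient: τ_Q = {{}, {[G=H]}, {[G=H], [I]}} (3 elements).


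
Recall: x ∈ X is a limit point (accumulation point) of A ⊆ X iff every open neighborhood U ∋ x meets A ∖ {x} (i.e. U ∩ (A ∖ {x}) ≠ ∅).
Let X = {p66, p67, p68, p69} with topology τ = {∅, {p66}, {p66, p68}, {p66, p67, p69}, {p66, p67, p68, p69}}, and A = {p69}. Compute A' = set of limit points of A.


A' = {p67}

For each x ∈ X, list the open sets U ∈ τ with x ∈ U, then check whether U ∩ (A ∖ {x}) ≠ ∅ for every such U.
  x = p66: open {p66} ∋ x has {p66} ∩ (A ∖ {p66}) = ∅, so x is NOT a limit point.
  x = p67: opens ∋ x are {p66, p67, p69}, {p66, p67, p68, p69}; each meets A ∖ {p67}, so x IS a limit point.
  x = p68: open {p66, p68} ∋ x has {p66, p68} ∩ (A ∖ {p68}) = ∅, so x is NOT a limit point.
  x = p69: open {p66, p67, p69} ∋ x has {p66, p67, p69} ∩ (A ∖ {p69}) = ∅, so x is NOT a limit point.
Collecting: A' = {p67}.


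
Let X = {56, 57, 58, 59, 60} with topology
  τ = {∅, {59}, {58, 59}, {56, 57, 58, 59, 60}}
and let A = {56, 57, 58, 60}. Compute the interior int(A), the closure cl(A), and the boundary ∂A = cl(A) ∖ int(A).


int(A) = ∅, cl(A) = {56, 57, 58, 60}, ∂A = {56, 57, 58, 60}.

Closed sets in (X, τ) are complements of opens:
  closed(X, τ) = {∅, {56, 57, 60}, {56, 57, 58, 60}, {56, 57, 58, 59, 60}}.
int(A) = ⋃ {U ∈ τ : U ⊆ A}. Opens contained in A: ∅.
Taking the union of these: int(A) = ∅.
cl(A) = ⋂ {C closed : A ⊆ C}. Closed sets containing A: {56, 57, 58, 60}, {56, 57, 58, 59, 60}.
Intersecting these: cl(A) = {56, 57, 58, 60}.
∂A = cl(A) ∖ int(A) = {56, 57, 58, 60} ∖ ∅ = {56, 57, 58, 60}.


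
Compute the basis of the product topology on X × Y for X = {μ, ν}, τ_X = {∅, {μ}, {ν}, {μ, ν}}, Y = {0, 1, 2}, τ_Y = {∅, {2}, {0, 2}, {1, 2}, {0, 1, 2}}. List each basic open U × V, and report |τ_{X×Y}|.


Basis B = {∅ × ∅, {μ} × {2}, {ν} × {2}, {μ} × {0, 2}, {μ} × {1, 2}, {μ, ν} × {2}, {ν} × {0, 2}, {ν} × {1, 2}, {μ} × {0, 1, 2}, {ν} × {0, 1, 2}, {μ, ν} × {0, 2}, {μ, ν} × {1, 2}, {μ, ν} × {0, 1, 2}}; |τ_{X×Y}| = 25.

Enumerate products U × V with U ∈ τ_X, V ∈ τ_Y (deduplicated):
  ∅ × ∅ = {} (∅)
  {μ} × {2} = {(μ,2)}
  {ν} × {2} = {(ν,2)}
  {μ} × {0, 2} = {(μ,0), (μ,2)}
  {μ} × {1, 2} = {(μ,1), (μ,2)}
  {μ, ν} × {2} = {(μ,2), (ν,2)}
  {ν} × {0, 2} = {(ν,0), (ν,2)}
  {ν} × {1, 2} = {(ν,1), (ν,2)}
  {μ} × {0, 1, 2} = {(μ,0), (μ,1), (μ,2)}
  {ν} × {0, 1, 2} = {(ν,0), (ν,1), (ν,2)}
  {μ, ν} × {0, 2} = {(μ,0), (μ,2), (ν,0), (ν,2)}
  {μ, ν} × {1, 2} = {(μ,1), (μ,2), (ν,1), (ν,2)}
  {μ, ν} × {0, 1, 2} = {(μ,0), (μ,1), (μ,2), (ν,0), (ν,1), (ν,2)}
These 13 distinct sets form the basis B.
Close under arbitrary unions to get τ_{X×Y}; counting gives |τ_{X×Y}| = 25.


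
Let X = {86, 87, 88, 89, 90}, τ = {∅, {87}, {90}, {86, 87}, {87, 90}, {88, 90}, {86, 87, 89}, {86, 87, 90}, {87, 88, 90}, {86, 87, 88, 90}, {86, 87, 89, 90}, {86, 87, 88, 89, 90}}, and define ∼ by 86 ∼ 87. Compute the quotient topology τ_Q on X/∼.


X/∼ = {[86=87], [88], [89], [90]}; |τ_Q| = 9.

Equivalence classes: [86=87], [88], [89], [90].
Quotient map π: X → X/∼ sends 86 ↦ [86=87], 87 ↦ [86=87], 88 ↦ [88], 89 ↦ [89], 90 ↦ [90].
For each subset V ⊆ X/∼, compute π^{-1}(V) ⊆ X and check whether π^{-1}(V) ∈ τ. V is open in τ_Q iff π^{-1}(V) ∈ τ.
  V = {}: π^{-1}(V) = ∅ ∈ τ ✓.
  V = {[86=87]}: π^{-1}(V) = {86, 87} ∈ τ ✓.
  V = {[88]}: π^{-1}(V) = {88} ∉ τ ✗.
  V = {[86=87], [88]}: π^{-1}(V) = {86, 87, 88} ∉ τ ✗.
  V = {[89]}: π^{-1}(V) = {89} ∉ τ ✗.
  V = {[86=87], [89]}: π^{-1}(V) = {86, 87, 89} ∈ τ ✓.
  V = {[88], [89]}: π^{-1}(V) = {88, 89} ∉ τ ✗.
  V = {[86=87], [88], [89]}: π^{-1}(V) = {86, 87, 88, 89} ∉ τ ✗.
  V = {[90]}: π^{-1}(V) = {90} ∈ τ ✓.
  V = {[86=87], [90]}: π^{-1}(V) = {86, 87, 90} ∈ τ ✓.
  V = {[88], [90]}: π^{-1}(V) = {88, 90} ∈ τ ✓.
  V = {[86=87], [88], [90]}: π^{-1}(V) = {86, 87, 88, 90} ∈ τ ✓.
  V = {[89], [90]}: π^{-1}(V) = {89, 90} ∉ τ ✗.
  V = {[86=87], [89], [90]}: π^{-1}(V) = {86, 87, 89, 90} ∈ τ ✓.
  V = {[88], [89], [90]}: π^{-1}(V) = {88, 89, 90} ∉ τ ✗.
  V = {[86=87], [88], [89], [90]}: π^{-1}(V) = {86, 87, 88, 89, 90} ∈ τ ✓.
Open sets in the quotient: τ_Q = {{}, {[86=87]}, {[86=87], [89]}, {[90]}, {[86=87], [90]}, {[88], [90]}, {[86=87], [88], [90]}, {[86=87], [89], [90]}, {[86=87], [88], [89], [90]}} (9 elements).


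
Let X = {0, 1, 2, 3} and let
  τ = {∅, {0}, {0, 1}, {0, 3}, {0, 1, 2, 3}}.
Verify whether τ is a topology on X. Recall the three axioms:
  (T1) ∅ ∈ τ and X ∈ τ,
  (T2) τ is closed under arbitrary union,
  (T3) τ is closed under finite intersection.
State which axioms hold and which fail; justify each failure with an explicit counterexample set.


τ is NOT a topology on X.

Axiom (T1): ∅ ∈ τ? Yes; X ∈ τ? Yes.
Axiom (T2/T3): check pairwise unions and intersections of members of τ.
Counterexample for (T2): {0, 1} ∪ {0, 3} = {0, 1, 3} ∉ τ. Therefore τ is NOT a topology.


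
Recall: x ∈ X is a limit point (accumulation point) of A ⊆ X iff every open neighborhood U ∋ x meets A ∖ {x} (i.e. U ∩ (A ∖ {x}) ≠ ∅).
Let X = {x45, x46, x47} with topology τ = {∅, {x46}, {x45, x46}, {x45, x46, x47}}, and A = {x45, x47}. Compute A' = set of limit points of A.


A' = {x47}

For each x ∈ X, list the open sets U ∈ τ with x ∈ U, then check whether U ∩ (A ∖ {x}) ≠ ∅ for every such U.
  x = x45: open {x45, x46} ∋ x has {x45, x46} ∩ (A ∖ {x45}) = ∅, so x is NOT a limit point.
  x = x46: open {x46} ∋ x has {x46} ∩ (A ∖ {x46}) = ∅, so x is NOT a limit point.
  x = x47: opens ∋ x are {x45, x46, x47}; each meets A ∖ {x47}, so x IS a limit point.
Collecting: A' = {x47}.


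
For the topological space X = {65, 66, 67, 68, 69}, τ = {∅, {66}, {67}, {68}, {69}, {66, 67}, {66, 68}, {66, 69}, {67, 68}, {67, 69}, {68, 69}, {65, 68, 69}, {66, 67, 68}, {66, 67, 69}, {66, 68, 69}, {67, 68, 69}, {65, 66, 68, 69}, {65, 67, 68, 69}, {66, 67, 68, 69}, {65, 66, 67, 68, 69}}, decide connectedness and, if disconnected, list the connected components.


(X, τ) is disconnected; components = [{66}, {67}, {65, 68, 69}].

Find clopen sets (U ∈ τ with X ∖ U ∈ τ):
  U = ∅, X ∖ U = {65, 66, 67, 68, 69} — both open, so U is clopen.
  U = {66}, X ∖ U = {65, 67, 68, 69} — both open, so U is clopen.
  U = {67}, X ∖ U = {65, 66, 68, 69} — both open, so U is clopen.
  U = {66, 67}, X ∖ U = {65, 68, 69} — both open, so U is clopen.
  U = {65, 68, 69}, X ∖ U = {66, 67} — both open, so U is clopen.
  U = {65, 66, 68, 69}, X ∖ U = {67} — both open, so U is clopen.
  U = {65, 67, 68, 69}, X ∖ U = {66} — both open, so U is clopen.
  U = {65, 66, 67, 68, 69}, X ∖ U = ∅ — both open, so U is clopen.
Nontrivial clopen(s) exist: e.g. {66}. So (X, τ) is disconnected.
Compute connected components by grouping points that agree on all clopens:
  component: {66}
  component: {67}
  component: {65, 68, 69}


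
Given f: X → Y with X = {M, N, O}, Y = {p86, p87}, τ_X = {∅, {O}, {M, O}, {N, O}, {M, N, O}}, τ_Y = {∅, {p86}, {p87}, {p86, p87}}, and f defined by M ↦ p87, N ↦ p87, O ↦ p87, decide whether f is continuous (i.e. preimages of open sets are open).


f IS continuous.

Compute f^{-1}(U) for each U ∈ τ_Y:
  U = ∅: f^{-1}(U) = ∅ ∈ τ_X ✓.
  U = {p86}: f^{-1}(U) = ∅ ∈ τ_X ✓.
  U = {p87}: f^{-1}(U) = {M, N, O} ∈ τ_X ✓.
  U = {p86, p87}: f^{-1}(U) = {M, N, O} ∈ τ_X ✓.
Every preimage lies in τ_X, so f IS continuous.


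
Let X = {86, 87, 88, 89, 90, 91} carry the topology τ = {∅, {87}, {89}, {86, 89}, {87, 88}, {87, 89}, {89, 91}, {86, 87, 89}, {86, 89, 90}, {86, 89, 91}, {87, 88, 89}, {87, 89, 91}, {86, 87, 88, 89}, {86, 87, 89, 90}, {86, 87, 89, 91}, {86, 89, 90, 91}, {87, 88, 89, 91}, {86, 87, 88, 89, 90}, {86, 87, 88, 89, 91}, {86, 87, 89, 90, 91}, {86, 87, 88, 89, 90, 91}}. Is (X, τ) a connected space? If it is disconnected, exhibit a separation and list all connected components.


(X, τ) is disconnected; components = [{87, 88}, {86, 89, 90, 91}].

Find clopen sets (U ∈ τ with X ∖ U ∈ τ):
  U = ∅, X ∖ U = {86, 87, 88, 89, 90, 91} — both open, so U is clopen.
  U = {87, 88}, X ∖ U = {86, 89, 90, 91} — both open, so U is clopen.
  U = {86, 89, 90, 91}, X ∖ U = {87, 88} — both open, so U is clopen.
  U = {86, 87, 88, 89, 90, 91}, X ∖ U = ∅ — both open, so U is clopen.
Nontrivial clopen(s) exist: e.g. {86, 89, 90, 91}. So (X, τ) is disconnected.
Compute connected components by grouping points that agree on all clopens:
  component: {87, 88}
  component: {86, 89, 90, 91}


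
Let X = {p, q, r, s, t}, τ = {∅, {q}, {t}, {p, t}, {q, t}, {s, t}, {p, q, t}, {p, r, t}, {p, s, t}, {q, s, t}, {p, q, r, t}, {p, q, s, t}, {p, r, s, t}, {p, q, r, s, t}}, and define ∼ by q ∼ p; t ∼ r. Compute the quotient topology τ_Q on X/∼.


X/∼ = {[p=q], [r=t], [s]}; |τ_Q| = 3.

Equivalence classes: [p=q], [r=t], [s].
Quotient map π: X → X/∼ sends p ↦ [p=q], q ↦ [p=q], r ↦ [r=t], s ↦ [s], t ↦ [r=t].
For each subset V ⊆ X/∼, compute π^{-1}(V) ⊆ X and check whether π^{-1}(V) ∈ τ. V is open in τ_Q iff π^{-1}(V) ∈ τ.
  V = {}: π^{-1}(V) = ∅ ∈ τ ✓.
  V = {[p=q]}: π^{-1}(V) = {p, q} ∉ τ ✗.
  V = {[r=t]}: π^{-1}(V) = {r, t} ∉ τ ✗.
  V = {[p=q], [r=t]}: π^{-1}(V) = {p, q, r, t} ∈ τ ✓.
  V = {[s]}: π^{-1}(V) = {s} ∉ τ ✗.
  V = {[p=q], [s]}: π^{-1}(V) = {p, q, s} ∉ τ ✗.
  V = {[r=t], [s]}: π^{-1}(V) = {r, s, t} ∉ τ ✗.
  V = {[p=q], [r=t], [s]}: π^{-1}(V) = {p, q, r, s, t} ∈ τ ✓.
Open sets in the quotient: τ_Q = {{}, {[p=q], [r=t]}, {[p=q], [r=t], [s]}} (3 elements).


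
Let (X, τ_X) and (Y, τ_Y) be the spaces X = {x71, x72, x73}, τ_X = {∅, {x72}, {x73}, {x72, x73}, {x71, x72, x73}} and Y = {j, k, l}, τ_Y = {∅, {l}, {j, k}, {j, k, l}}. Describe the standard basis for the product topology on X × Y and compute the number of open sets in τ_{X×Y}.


Basis B = {∅ × ∅, {x72} × {l}, {x73} × {l}, {x72} × {j, k}, {x72, x73} × {l}, {x73} × {j, k}, {x71, x72, x73} × {l}, {x72} × {j, k, l}, {x73} × {j, k, l}, {x72, x73} × {j, k}, {x71, x72, x73} × {j, k}, {x72, x73} × {j, k, l}, {x71, x72, x73} × {j, k, l}}; |τ_{X×Y}| = 25.

Enumerate products U × V with U ∈ τ_X, V ∈ τ_Y (deduplicated):
  ∅ × ∅ = {} (∅)
  {x72} × {l} = {(x72,l)}
  {x73} × {l} = {(x73,l)}
  {x72} × {j, k} = {(x72,j), (x72,k)}
  {x72, x73} × {l} = {(x72,l), (x73,l)}
  {x73} × {j, k} = {(x73,j), (x73,k)}
  {x71, x72, x73} × {l} = {(x71,l), (x72,l), (x73,l)}
  {x72} × {j, k, l} = {(x72,j), (x72,k), (x72,l)}
  {x73} × {j, k, l} = {(x73,j), (x73,k), (x73,l)}
  {x72, x73} × {j, k} = {(x72,j), (x72,k), (x73,j), (x73,k)}
  {x71, x72, x73} × {j, k} = {(x71,j), (x71,k), (x72,j), (x72,k), (x73,j), (x73,k)}
  {x72, x73} × {j, k, l} = {(x72,j), (x72,k), (x72,l), (x73,j), (x73,k), (x73,l)}
  {x71, x72, x73} × {j, k, l} = {(x71,j), (x71,k), (x71,l), (x72,j), (x72,k), (x72,l), (x73,j), (x73,k), (x73,l)}
These 13 distinct sets form the basis B.
Close under arbitrary unions to get τ_{X×Y}; counting gives |τ_{X×Y}| = 25.


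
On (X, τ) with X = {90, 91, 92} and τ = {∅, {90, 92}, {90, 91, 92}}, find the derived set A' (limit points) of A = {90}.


A' = {91, 92}

For each x ∈ X, list the open sets U ∈ τ with x ∈ U, then check whether U ∩ (A ∖ {x}) ≠ ∅ for every such U.
  x = 90: open {90, 92} ∋ x has {90, 92} ∩ (A ∖ {90}) = ∅, so x is NOT a limit point.
  x = 91: opens ∋ x are {90, 91, 92}; each meets A ∖ {91}, so x IS a limit point.
  x = 92: opens ∋ x are {90, 92}, {90, 91, 92}; each meets A ∖ {92}, so x IS a limit point.
Collecting: A' = {91, 92}.


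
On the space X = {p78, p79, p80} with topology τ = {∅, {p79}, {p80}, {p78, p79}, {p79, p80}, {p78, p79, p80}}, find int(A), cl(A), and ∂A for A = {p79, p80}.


int(A) = {p79, p80}, cl(A) = {p78, p79, p80}, ∂A = {p78}.

Closed sets in (X, τ) are complements of opens:
  closed(X, τ) = {∅, {p78}, {p80}, {p78, p79}, {p78, p80}, {p78, p79, p80}}.
int(A) = ⋃ {U ∈ τ : U ⊆ A}. Opens contained in A: ∅, {p79}, {p80}, {p79, p80}.
Taking the union of these: int(A) = {p79, p80}.
cl(A) = ⋂ {C closed : A ⊆ C}. Closed sets containing A: {p78, p79, p80}.
Intersecting these: cl(A) = {p78, p79, p80}.
∂A = cl(A) ∖ int(A) = {p78, p79, p80} ∖ {p79, p80} = {p78}.


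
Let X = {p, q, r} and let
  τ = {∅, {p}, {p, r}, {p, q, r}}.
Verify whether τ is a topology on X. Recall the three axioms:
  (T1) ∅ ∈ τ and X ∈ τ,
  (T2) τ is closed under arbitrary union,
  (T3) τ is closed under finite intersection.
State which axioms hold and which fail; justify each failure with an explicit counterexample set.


τ IS a topology on X.

Axiom (T1): ∅ ∈ τ? Yes; X ∈ τ? Yes.
Axiom (T2/T3): check pairwise unions and intersections of members of τ.
All pairwise intersections and unions checked — each lies in τ. Therefore τ satisfies (T1), (T2), (T3): it IS a topology on X.
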